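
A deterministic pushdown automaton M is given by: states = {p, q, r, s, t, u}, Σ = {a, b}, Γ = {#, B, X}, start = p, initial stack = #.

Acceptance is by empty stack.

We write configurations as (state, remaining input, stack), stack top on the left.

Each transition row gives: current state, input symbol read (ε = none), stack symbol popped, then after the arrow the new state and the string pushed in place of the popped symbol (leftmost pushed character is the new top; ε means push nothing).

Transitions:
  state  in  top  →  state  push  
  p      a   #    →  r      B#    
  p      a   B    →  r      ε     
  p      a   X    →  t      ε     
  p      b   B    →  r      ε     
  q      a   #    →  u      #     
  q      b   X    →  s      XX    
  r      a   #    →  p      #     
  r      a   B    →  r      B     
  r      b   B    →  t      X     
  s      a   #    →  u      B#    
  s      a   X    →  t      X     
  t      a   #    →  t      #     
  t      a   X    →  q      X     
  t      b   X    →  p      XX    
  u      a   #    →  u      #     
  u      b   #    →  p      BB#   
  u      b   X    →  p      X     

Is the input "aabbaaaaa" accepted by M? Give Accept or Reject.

(p, aabbaaaaa, #)
  read a, top #: go to r, push B# → (r, abbaaaaa, B#)
  read a, top B: go to r, push B → (r, bbaaaaa, B#)
  read b, top B: go to t, push X → (t, baaaaa, X#)
  read b, top X: go to p, push XX → (p, aaaaa, XX#)
  read a, top X: go to t, push ε → (t, aaaa, X#)
  read a, top X: go to q, push X → (q, aaa, X#)
No transition applies at (q, aaa, X#); input not fully consumed.

Reject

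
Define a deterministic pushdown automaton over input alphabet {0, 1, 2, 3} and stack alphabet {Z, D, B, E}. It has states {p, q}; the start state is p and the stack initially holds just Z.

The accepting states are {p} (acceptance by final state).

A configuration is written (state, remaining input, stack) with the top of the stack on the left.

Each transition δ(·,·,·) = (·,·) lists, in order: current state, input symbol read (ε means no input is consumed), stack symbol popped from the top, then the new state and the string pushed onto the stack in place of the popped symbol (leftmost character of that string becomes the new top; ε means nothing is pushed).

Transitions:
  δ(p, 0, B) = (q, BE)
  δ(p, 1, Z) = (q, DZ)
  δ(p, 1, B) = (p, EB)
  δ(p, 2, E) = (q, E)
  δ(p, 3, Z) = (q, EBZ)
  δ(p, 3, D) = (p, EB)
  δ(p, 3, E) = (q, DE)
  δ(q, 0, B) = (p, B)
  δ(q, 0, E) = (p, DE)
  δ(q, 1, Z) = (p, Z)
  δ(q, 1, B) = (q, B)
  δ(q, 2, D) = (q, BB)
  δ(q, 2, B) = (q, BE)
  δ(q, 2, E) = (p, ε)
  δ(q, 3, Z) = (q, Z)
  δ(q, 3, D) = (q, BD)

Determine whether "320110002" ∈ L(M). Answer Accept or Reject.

(p, 320110002, Z) ⊢ (q, 20110002, EBZ) ⊢ (p, 0110002, BZ) ⊢ (q, 110002, BEZ) ⊢ (q, 10002, BEZ) ⊢ (q, 0002, BEZ) ⊢ (p, 002, BEZ) ⊢ (q, 02, BEEZ) ⊢ (p, 2, BEEZ)
No transition applies at (p, 2, BEEZ); input not fully consumed.

Reject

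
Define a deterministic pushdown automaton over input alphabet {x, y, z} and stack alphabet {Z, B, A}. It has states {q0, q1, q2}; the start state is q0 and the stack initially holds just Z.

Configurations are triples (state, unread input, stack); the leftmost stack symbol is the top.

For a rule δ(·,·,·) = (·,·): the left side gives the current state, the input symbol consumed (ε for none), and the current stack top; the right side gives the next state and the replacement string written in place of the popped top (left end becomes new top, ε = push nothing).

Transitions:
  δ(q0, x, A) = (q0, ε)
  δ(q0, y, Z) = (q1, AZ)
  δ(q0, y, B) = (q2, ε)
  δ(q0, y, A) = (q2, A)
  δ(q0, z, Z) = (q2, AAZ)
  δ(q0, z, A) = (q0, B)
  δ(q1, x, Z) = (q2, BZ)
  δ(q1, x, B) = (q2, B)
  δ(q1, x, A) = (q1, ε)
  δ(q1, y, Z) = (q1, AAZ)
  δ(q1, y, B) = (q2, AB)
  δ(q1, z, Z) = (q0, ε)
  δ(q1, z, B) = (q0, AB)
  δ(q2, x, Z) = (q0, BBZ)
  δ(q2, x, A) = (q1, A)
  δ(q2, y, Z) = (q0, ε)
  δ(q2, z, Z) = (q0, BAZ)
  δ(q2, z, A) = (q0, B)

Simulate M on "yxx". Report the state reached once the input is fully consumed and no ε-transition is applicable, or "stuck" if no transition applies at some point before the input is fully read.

q2

(q0, yxx, Z)
  read y, top Z: go to q1, push AZ → (q1, xx, AZ)
  read x, top A: go to q1, push ε → (q1, x, Z)
  read x, top Z: go to q2, push BZ → (q2, ε, BZ)
All input consumed; M is in state q2.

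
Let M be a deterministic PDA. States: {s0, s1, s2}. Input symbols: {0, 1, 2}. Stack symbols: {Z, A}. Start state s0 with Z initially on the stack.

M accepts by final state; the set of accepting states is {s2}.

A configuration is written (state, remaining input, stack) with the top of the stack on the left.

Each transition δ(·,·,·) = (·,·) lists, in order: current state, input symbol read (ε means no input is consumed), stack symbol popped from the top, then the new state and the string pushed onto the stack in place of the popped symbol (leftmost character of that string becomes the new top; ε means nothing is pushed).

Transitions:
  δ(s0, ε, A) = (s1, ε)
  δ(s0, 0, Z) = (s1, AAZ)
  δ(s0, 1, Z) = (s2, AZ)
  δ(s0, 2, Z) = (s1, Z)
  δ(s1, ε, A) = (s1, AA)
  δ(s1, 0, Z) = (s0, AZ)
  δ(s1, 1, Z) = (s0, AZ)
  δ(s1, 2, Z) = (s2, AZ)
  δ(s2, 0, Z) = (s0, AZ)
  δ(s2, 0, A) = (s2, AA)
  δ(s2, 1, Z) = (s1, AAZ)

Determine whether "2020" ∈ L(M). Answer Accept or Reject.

(s0, 2020, Z)
  read 2, top Z: go to s1, push Z → (s1, 020, Z)
  read 0, top Z: go to s0, push AZ → (s0, 20, AZ)
  ε-move, top A: go to s1, push ε → (s1, 20, Z)
  read 2, top Z: go to s2, push AZ → (s2, 0, AZ)
  read 0, top A: go to s2, push AA → (s2, ε, AAZ)
All input consumed; state s2 ∈ F.

Accept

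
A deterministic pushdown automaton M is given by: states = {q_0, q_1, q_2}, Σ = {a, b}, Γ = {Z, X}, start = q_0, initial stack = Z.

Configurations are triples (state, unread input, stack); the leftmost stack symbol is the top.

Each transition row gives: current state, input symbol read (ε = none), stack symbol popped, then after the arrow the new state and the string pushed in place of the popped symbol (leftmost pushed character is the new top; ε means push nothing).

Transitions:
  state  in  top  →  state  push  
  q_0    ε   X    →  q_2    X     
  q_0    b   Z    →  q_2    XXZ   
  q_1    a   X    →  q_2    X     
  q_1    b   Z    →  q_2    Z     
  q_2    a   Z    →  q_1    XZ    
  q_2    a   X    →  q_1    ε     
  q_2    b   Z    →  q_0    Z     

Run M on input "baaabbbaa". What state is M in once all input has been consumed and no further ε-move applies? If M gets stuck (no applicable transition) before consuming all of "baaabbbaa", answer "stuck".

q_2

(q_0, baaabbbaa, Z) ⊢ (q_2, aaabbbaa, XXZ) ⊢ (q_1, aabbbaa, XZ) ⊢ (q_2, abbbaa, XZ) ⊢ (q_1, bbbaa, Z) ⊢ (q_2, bbaa, Z) ⊢ (q_0, baa, Z) ⊢ (q_2, aa, XXZ) ⊢ (q_1, a, XZ) ⊢ (q_2, ε, XZ)
All input consumed; M is in state q_2.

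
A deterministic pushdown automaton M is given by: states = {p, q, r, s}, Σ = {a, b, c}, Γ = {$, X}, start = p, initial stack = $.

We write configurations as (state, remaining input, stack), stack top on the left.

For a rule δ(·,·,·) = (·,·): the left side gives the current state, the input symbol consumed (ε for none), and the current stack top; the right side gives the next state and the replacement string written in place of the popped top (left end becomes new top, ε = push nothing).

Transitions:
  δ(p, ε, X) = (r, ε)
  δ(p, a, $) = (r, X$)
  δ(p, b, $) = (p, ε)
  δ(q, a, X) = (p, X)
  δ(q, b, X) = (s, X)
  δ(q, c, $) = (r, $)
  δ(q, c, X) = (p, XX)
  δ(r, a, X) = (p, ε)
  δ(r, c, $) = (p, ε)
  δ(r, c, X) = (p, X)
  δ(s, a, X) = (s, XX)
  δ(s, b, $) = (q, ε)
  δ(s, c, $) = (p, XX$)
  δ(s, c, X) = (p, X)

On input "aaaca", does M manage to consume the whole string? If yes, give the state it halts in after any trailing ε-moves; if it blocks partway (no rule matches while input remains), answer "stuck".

(p, aaaca, $)
  read a, top $: go to r, push X$ → (r, aaca, X$)
  read a, top X: go to p, push ε → (p, aca, $)
  read a, top $: go to r, push X$ → (r, ca, X$)
  read c, top X: go to p, push X → (p, a, X$)
  ε-move, top X: go to r, push ε → (r, a, $)
No transition for (r, a, top $); M blocks with input a remaining.

stuck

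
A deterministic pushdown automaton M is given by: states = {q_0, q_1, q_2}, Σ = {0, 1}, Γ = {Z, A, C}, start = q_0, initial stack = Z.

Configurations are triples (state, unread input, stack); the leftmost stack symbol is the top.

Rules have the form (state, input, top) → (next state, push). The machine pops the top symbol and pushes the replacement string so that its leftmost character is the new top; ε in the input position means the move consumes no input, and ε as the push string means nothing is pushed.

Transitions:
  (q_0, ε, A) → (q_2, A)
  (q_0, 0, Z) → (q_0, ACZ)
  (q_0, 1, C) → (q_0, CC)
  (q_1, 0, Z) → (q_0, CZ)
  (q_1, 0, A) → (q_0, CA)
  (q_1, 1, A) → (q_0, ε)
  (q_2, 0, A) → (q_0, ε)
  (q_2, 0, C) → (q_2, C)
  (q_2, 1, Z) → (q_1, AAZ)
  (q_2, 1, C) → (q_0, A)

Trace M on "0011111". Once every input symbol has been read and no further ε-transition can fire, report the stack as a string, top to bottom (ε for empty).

(q_0, 0011111, Z) ⊢ (q_0, 011111, ACZ) ⊢ (q_2, 011111, ACZ) ⊢ (q_0, 11111, CZ) ⊢ (q_0, 1111, CCZ) ⊢ (q_0, 111, CCCZ) ⊢ (q_0, 11, CCCCZ) ⊢ (q_0, 1, CCCCCZ) ⊢ (q_0, ε, CCCCCCZ)
All input consumed in state q_0 with stack CCCCCCZ.

CCCCCCZ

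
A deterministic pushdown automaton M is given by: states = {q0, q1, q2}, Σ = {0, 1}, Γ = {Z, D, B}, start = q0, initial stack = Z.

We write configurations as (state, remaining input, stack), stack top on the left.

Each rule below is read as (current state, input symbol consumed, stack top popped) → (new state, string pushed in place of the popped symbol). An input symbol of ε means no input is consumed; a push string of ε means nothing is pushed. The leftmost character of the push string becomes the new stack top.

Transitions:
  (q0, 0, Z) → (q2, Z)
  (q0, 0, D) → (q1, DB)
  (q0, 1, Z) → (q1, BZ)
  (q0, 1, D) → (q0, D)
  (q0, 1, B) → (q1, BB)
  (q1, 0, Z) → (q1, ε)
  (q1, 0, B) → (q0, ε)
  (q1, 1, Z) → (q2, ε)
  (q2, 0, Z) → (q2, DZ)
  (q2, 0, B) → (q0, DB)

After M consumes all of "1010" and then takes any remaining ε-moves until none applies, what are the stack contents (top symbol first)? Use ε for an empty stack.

(q0, 1010, Z)
  read 1, top Z: go to q1, push BZ → (q1, 010, BZ)
  read 0, top B: go to q0, push ε → (q0, 10, Z)
  read 1, top Z: go to q1, push BZ → (q1, 0, BZ)
  read 0, top B: go to q0, push ε → (q0, ε, Z)
All input consumed in state q0 with stack Z.

Z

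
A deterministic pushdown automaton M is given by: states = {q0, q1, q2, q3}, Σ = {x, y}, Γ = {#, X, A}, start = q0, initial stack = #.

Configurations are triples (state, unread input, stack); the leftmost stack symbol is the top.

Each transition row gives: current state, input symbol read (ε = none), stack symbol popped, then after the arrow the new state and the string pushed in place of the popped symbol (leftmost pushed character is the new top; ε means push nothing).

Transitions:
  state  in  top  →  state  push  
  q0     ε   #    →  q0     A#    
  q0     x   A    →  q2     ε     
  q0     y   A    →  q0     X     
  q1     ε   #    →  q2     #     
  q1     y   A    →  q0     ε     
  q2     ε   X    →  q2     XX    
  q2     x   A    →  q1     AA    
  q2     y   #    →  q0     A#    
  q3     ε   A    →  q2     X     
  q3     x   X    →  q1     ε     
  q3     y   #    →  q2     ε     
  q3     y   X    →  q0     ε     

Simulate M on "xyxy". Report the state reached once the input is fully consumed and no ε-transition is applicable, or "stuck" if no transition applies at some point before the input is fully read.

(q0, xyxy, #)
  ε-move, top #: go to q0, push A# → (q0, xyxy, A#)
  read x, top A: go to q2, push ε → (q2, yxy, #)
  read y, top #: go to q0, push A# → (q0, xy, A#)
  read x, top A: go to q2, push ε → (q2, y, #)
  read y, top #: go to q0, push A# → (q0, ε, A#)
All input consumed; M is in state q0.

q0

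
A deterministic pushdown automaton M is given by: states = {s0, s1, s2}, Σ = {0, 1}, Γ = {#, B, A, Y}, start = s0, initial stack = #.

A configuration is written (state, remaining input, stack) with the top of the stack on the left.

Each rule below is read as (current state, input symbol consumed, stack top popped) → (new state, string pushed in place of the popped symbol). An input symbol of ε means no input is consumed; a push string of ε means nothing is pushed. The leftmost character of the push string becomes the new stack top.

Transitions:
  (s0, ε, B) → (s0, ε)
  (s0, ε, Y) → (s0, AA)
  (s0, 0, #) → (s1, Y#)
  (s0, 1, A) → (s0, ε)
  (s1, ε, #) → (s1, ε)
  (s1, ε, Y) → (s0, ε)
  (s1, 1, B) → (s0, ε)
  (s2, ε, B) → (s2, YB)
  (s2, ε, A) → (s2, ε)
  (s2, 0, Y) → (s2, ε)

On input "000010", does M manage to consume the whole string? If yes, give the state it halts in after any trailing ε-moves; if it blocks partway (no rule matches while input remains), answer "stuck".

stuck

(s0, 000010, #)
  read 0, top #: go to s1, push Y# → (s1, 00010, Y#)
  ε-move, top Y: go to s0, push ε → (s0, 00010, #)
  read 0, top #: go to s1, push Y# → (s1, 0010, Y#)
  ε-move, top Y: go to s0, push ε → (s0, 0010, #)
  read 0, top #: go to s1, push Y# → (s1, 010, Y#)
  ε-move, top Y: go to s0, push ε → (s0, 010, #)
  read 0, top #: go to s1, push Y# → (s1, 10, Y#)
  ε-move, top Y: go to s0, push ε → (s0, 10, #)
No transition for (s0, 1, top #); M blocks with input 10 remaining.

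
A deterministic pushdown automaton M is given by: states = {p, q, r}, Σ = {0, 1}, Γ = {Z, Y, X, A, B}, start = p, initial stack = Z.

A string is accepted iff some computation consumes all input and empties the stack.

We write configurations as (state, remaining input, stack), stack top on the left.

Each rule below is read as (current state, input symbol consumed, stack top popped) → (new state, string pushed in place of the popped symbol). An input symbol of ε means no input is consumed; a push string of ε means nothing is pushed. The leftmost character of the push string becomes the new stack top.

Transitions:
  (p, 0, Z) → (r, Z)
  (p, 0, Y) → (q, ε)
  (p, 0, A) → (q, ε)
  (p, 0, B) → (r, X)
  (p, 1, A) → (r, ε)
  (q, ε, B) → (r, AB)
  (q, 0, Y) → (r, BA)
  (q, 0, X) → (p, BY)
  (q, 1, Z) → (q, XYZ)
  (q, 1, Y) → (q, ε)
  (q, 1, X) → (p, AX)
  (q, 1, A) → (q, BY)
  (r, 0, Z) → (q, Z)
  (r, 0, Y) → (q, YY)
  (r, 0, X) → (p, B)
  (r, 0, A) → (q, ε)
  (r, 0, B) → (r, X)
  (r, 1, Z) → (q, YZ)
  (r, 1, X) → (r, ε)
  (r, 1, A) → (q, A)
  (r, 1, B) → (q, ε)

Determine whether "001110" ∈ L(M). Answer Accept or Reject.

(p, 001110, Z)
  read 0, top Z: go to r, push Z → (r, 01110, Z)
  read 0, top Z: go to q, push Z → (q, 1110, Z)
  read 1, top Z: go to q, push XYZ → (q, 110, XYZ)
  read 1, top X: go to p, push AX → (p, 10, AXYZ)
  read 1, top A: go to r, push ε → (r, 0, XYZ)
  read 0, top X: go to p, push B → (p, ε, BYZ)
All input consumed; stack is BYZ, not empty, and no further ε-move applies.

Reject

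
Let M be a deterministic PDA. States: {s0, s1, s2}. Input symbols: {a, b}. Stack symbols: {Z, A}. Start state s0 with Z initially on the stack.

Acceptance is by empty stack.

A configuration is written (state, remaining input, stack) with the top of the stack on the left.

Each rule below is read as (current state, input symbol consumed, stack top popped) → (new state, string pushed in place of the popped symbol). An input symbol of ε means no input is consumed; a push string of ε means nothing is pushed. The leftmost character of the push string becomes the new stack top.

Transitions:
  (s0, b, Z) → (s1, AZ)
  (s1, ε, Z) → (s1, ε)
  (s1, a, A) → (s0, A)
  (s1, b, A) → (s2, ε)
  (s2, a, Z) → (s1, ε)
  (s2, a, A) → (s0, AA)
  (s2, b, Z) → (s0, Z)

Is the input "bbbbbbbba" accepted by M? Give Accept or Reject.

Accept

(s0, bbbbbbbba, Z) ⊢ (s1, bbbbbbba, AZ) ⊢ (s2, bbbbbba, Z) ⊢ (s0, bbbbba, Z) ⊢ (s1, bbbba, AZ) ⊢ (s2, bbba, Z) ⊢ (s0, bba, Z) ⊢ (s1, ba, AZ) ⊢ (s2, a, Z) ⊢ (s1, ε, ε)
All input consumed and the stack is empty.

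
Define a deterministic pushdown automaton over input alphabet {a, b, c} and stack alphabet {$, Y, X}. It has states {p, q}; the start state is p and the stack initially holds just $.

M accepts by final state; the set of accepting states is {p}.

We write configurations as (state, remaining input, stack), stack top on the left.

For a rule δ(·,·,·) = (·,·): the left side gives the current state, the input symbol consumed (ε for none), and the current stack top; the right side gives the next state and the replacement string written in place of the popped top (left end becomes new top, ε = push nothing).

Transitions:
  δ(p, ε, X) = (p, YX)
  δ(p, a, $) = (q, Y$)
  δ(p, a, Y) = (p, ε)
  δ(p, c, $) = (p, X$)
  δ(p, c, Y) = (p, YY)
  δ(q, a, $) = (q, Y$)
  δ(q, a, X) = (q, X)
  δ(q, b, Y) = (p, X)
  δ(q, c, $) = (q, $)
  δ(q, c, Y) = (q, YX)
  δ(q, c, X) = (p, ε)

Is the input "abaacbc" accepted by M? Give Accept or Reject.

Reject

(p, abaacbc, $)
  read a, top $: go to q, push Y$ → (q, baacbc, Y$)
  read b, top Y: go to p, push X → (p, aacbc, X$)
  ε-move, top X: go to p, push YX → (p, aacbc, YX$)
  read a, top Y: go to p, push ε → (p, acbc, X$)
  ε-move, top X: go to p, push YX → (p, acbc, YX$)
  read a, top Y: go to p, push ε → (p, cbc, X$)
  ε-move, top X: go to p, push YX → (p, cbc, YX$)
  read c, top Y: go to p, push YY → (p, bc, YYX$)
No transition applies at (p, bc, YYX$); input not fully consumed.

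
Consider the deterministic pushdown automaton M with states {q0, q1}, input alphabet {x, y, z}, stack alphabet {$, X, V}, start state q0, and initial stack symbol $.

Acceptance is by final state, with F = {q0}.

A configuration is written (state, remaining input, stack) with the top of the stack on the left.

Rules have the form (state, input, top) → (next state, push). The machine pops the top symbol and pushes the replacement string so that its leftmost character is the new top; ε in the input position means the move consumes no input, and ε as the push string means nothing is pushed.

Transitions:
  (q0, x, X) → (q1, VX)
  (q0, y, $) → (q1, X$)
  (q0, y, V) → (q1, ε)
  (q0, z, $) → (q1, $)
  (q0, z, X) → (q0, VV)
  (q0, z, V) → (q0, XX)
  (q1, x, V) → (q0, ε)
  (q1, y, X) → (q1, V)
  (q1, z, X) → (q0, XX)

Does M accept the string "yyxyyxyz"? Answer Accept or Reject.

Accept

(q0, yyxyyxyz, $)
  read y, top $: go to q1, push X$ → (q1, yxyyxyz, X$)
  read y, top X: go to q1, push V → (q1, xyyxyz, V$)
  read x, top V: go to q0, push ε → (q0, yyxyz, $)
  read y, top $: go to q1, push X$ → (q1, yxyz, X$)
  read y, top X: go to q1, push V → (q1, xyz, V$)
  read x, top V: go to q0, push ε → (q0, yz, $)
  read y, top $: go to q1, push X$ → (q1, z, X$)
  read z, top X: go to q0, push XX → (q0, ε, XX$)
All input consumed; state q0 ∈ F.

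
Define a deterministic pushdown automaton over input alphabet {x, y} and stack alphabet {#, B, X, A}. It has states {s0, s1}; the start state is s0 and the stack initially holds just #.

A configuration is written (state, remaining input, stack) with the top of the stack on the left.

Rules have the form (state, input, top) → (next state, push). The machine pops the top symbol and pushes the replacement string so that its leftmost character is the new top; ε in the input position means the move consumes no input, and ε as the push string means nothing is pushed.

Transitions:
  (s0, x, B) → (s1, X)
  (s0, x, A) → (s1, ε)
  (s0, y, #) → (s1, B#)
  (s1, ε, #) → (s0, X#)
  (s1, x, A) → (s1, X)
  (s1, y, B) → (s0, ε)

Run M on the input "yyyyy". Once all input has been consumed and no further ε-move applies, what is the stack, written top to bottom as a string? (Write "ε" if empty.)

B#

(s0, yyyyy, #)
  read y, top #: go to s1, push B# → (s1, yyyy, B#)
  read y, top B: go to s0, push ε → (s0, yyy, #)
  read y, top #: go to s1, push B# → (s1, yy, B#)
  read y, top B: go to s0, push ε → (s0, y, #)
  read y, top #: go to s1, push B# → (s1, ε, B#)
All input consumed in state s1 with stack B#.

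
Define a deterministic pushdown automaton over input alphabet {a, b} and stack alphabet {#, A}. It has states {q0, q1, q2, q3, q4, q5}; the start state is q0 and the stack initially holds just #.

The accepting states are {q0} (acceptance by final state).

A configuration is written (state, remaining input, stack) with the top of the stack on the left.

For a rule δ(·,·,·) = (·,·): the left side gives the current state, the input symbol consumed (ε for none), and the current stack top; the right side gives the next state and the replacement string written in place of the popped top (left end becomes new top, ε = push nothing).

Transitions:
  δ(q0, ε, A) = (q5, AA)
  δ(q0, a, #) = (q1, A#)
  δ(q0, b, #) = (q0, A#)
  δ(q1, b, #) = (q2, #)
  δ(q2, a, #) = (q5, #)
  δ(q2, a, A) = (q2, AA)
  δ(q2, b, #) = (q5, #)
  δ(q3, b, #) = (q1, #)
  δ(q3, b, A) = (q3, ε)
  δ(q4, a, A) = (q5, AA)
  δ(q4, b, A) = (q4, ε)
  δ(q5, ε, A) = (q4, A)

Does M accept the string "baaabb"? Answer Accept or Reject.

Reject

(q0, baaabb, #) ⊢ (q0, aaabb, A#) ⊢ (q5, aaabb, AA#) ⊢ (q4, aaabb, AA#) ⊢ (q5, aabb, AAA#) ⊢ (q4, aabb, AAA#) ⊢ (q5, abb, AAAA#) ⊢ (q4, abb, AAAA#) ⊢ (q5, bb, AAAAA#) ⊢ (q4, bb, AAAAA#) ⊢ (q4, b, AAAA#) ⊢ (q4, ε, AAA#)
All input consumed; state q4 ∉ F and no further ε-move applies.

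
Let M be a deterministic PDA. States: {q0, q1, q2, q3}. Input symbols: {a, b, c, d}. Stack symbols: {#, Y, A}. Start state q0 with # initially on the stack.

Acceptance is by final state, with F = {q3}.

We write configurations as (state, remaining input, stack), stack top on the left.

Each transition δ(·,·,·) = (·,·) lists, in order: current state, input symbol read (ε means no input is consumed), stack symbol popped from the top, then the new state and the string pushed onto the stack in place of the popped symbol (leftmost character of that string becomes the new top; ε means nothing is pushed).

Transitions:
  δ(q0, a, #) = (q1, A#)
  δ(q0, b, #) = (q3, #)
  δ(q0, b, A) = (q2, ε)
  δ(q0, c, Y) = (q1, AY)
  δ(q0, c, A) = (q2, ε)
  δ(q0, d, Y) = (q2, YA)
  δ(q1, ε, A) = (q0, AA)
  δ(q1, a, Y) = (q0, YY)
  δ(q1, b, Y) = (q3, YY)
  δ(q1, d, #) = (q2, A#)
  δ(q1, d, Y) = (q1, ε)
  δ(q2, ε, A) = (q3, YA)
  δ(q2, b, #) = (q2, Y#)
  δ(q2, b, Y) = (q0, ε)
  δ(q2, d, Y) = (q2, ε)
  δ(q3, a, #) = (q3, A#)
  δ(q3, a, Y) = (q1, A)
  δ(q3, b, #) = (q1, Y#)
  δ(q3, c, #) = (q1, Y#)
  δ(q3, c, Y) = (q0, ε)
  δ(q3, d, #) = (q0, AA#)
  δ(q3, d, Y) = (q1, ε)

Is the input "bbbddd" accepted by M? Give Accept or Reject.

Accept

(q0, bbbddd, #) ⊢ (q3, bbddd, #) ⊢ (q1, bddd, Y#) ⊢ (q3, ddd, YY#) ⊢ (q1, dd, Y#) ⊢ (q1, d, #) ⊢ (q2, ε, A#) ⊢ (q3, ε, YA#)
All input consumed; state q3 ∈ F.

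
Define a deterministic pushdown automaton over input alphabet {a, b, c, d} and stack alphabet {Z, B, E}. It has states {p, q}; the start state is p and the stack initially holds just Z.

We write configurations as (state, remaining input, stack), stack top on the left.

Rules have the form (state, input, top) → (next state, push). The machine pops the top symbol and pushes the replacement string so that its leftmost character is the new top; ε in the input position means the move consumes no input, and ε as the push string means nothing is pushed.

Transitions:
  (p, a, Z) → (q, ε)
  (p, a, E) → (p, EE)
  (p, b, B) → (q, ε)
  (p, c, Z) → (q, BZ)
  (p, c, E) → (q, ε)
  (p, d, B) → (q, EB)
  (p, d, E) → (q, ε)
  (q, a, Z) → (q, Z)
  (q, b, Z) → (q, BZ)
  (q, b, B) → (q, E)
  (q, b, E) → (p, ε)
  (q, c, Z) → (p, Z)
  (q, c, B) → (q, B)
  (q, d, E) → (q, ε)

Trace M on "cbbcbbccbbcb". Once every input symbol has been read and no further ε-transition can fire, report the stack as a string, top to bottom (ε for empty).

EZ

(p, cbbcbbccbbcb, Z)
  read c, top Z: go to q, push BZ → (q, bbcbbccbbcb, BZ)
  read b, top B: go to q, push E → (q, bcbbccbbcb, EZ)
  read b, top E: go to p, push ε → (p, cbbccbbcb, Z)
  read c, top Z: go to q, push BZ → (q, bbccbbcb, BZ)
  read b, top B: go to q, push E → (q, bccbbcb, EZ)
  read b, top E: go to p, push ε → (p, ccbbcb, Z)
  read c, top Z: go to q, push BZ → (q, cbbcb, BZ)
  read c, top B: go to q, push B → (q, bbcb, BZ)
  read b, top B: go to q, push E → (q, bcb, EZ)
  read b, top E: go to p, push ε → (p, cb, Z)
  read c, top Z: go to q, push BZ → (q, b, BZ)
  read b, top B: go to q, push E → (q, ε, EZ)
All input consumed in state q with stack EZ.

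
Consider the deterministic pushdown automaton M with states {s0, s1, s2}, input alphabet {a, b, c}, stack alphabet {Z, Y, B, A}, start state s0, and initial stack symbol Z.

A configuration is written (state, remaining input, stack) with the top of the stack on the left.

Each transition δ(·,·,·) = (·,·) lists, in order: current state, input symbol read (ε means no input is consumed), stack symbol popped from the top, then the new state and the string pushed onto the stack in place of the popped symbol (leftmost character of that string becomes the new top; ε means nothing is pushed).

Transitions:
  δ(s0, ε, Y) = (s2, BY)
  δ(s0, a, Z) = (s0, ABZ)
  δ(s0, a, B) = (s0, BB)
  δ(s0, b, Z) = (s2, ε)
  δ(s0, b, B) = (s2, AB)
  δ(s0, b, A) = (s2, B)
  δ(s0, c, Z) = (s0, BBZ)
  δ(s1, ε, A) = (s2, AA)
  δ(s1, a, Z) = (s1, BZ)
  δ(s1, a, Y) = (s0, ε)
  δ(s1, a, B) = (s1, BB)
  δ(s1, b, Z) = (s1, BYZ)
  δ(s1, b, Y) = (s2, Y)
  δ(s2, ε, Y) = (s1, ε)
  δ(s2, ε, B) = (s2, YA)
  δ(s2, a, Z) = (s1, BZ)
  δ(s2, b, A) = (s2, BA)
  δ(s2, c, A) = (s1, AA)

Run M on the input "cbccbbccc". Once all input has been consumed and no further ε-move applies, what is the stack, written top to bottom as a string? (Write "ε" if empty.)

AAAAAAAAAAAAAAABBZ

(s0, cbccbbccc, Z) ⊢ (s0, bccbbccc, BBZ) ⊢ (s2, ccbbccc, ABBZ) ⊢ (s1, cbbccc, AABBZ) ⊢ (s2, cbbccc, AAABBZ) ⊢ (s1, bbccc, AAAABBZ) ⊢ (s2, bbccc, AAAAABBZ) ⊢ (s2, bccc, BAAAAABBZ) ⊢ (s2, bccc, YAAAAAABBZ) ⊢ (s1, bccc, AAAAAABBZ) ⊢ (s2, bccc, AAAAAAABBZ) ⊢ (s2, ccc, BAAAAAAABBZ) ⊢ (s2, ccc, YAAAAAAAABBZ) ⊢ (s1, ccc, AAAAAAAABBZ) ⊢ (s2, ccc, AAAAAAAAABBZ) ⊢ (s1, cc, AAAAAAAAAABBZ) ⊢ (s2, cc, AAAAAAAAAAABBZ) ⊢ (s1, c, AAAAAAAAAAAABBZ) ⊢ (s2, c, AAAAAAAAAAAAABBZ) ⊢ (s1, ε, AAAAAAAAAAAAAABBZ) ⊢ (s2, ε, AAAAAAAAAAAAAAABBZ)
All input consumed in state s2 with stack AAAAAAAAAAAAAAABBZ.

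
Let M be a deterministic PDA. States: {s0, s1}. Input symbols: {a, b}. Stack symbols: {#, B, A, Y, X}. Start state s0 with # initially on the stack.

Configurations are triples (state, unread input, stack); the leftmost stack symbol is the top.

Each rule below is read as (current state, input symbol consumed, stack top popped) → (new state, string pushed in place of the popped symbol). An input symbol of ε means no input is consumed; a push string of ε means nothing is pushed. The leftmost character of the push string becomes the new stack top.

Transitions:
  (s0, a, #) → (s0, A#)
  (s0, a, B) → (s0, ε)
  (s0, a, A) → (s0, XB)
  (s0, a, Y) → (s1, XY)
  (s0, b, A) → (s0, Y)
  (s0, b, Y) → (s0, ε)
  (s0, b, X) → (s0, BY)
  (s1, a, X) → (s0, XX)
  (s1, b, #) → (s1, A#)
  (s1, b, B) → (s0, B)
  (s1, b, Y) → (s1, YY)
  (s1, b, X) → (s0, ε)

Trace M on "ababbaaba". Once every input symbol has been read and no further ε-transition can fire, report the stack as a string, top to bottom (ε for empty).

(s0, ababbaaba, #) ⊢ (s0, babbaaba, A#) ⊢ (s0, abbaaba, Y#) ⊢ (s1, bbaaba, XY#) ⊢ (s0, baaba, Y#) ⊢ (s0, aaba, #) ⊢ (s0, aba, A#) ⊢ (s0, ba, XB#) ⊢ (s0, a, BYB#) ⊢ (s0, ε, YB#)
All input consumed in state s0 with stack YB#.

YB#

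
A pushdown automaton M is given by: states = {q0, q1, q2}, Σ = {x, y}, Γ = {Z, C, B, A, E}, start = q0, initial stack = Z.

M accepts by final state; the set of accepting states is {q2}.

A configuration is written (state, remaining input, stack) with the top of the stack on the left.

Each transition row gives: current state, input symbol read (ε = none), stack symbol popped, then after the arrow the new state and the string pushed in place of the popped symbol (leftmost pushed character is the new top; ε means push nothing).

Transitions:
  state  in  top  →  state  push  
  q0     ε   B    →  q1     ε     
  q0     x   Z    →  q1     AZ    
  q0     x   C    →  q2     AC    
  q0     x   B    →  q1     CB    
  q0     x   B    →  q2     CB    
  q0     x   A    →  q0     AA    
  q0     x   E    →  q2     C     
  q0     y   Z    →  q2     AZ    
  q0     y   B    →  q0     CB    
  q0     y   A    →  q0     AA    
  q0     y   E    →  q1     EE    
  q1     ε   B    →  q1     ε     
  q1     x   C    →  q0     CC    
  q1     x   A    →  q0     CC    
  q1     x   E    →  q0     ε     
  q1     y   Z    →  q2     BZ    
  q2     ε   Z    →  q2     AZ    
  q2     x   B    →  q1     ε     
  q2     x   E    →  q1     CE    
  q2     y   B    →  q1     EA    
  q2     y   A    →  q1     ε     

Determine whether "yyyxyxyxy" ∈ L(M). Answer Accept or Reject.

One accepting computation: (q0, yyyxyxyxy, Z) ⊢ (q2, yyxyxyxy, AZ) ⊢ (q1, yxyxyxy, Z) ⊢ (q2, xyxyxy, BZ) ⊢ (q1, yxyxy, Z) ⊢ (q2, xyxy, BZ) ⊢ (q1, yxy, Z) ⊢ (q2, xy, BZ) ⊢ (q1, y, Z) ⊢ (q2, ε, BZ)
All input consumed and state q2 ∈ F.

Accept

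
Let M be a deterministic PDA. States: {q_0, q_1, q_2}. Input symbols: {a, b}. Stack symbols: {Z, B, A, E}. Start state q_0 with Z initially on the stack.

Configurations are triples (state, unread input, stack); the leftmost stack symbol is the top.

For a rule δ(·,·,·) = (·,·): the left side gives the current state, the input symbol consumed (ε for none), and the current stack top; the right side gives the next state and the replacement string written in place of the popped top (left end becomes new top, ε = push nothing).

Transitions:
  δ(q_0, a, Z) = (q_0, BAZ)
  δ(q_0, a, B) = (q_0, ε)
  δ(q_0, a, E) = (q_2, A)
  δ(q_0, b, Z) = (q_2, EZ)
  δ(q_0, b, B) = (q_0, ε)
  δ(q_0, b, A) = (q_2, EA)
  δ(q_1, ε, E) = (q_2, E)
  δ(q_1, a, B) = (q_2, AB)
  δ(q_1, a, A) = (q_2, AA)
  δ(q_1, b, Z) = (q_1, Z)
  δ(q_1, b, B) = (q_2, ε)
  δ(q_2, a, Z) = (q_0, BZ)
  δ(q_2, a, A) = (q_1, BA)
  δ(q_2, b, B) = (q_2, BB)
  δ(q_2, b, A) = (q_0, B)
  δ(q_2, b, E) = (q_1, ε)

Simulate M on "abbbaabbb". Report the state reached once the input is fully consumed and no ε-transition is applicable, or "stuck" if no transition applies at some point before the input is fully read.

q_0

(q_0, abbbaabbb, Z)
  read a, top Z: go to q_0, push BAZ → (q_0, bbbaabbb, BAZ)
  read b, top B: go to q_0, push ε → (q_0, bbaabbb, AZ)
  read b, top A: go to q_2, push EA → (q_2, baabbb, EAZ)
  read b, top E: go to q_1, push ε → (q_1, aabbb, AZ)
  read a, top A: go to q_2, push AA → (q_2, abbb, AAZ)
  read a, top A: go to q_1, push BA → (q_1, bbb, BAAZ)
  read b, top B: go to q_2, push ε → (q_2, bb, AAZ)
  read b, top A: go to q_0, push B → (q_0, b, BAZ)
  read b, top B: go to q_0, push ε → (q_0, ε, AZ)
All input consumed; M is in state q_0.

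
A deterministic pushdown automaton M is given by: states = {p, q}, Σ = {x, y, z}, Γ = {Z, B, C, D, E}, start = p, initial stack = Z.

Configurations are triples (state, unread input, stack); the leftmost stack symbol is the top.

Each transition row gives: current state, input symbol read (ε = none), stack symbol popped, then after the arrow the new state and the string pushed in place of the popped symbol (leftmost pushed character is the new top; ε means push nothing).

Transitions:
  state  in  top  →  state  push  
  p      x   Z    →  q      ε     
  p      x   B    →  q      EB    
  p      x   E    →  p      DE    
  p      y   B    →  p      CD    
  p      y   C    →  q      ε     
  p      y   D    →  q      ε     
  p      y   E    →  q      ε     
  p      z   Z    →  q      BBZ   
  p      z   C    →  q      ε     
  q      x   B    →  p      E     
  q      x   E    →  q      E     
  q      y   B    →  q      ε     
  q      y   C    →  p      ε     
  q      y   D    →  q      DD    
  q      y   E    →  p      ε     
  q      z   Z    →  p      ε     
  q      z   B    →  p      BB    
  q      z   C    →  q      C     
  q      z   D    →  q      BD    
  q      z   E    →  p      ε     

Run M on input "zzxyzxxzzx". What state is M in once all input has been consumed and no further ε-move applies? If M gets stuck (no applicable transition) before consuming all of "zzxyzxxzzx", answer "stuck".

stuck

(p, zzxyzxxzzx, Z)
  read z, top Z: go to q, push BBZ → (q, zxyzxxzzx, BBZ)
  read z, top B: go to p, push BB → (p, xyzxxzzx, BBBZ)
  read x, top B: go to q, push EB → (q, yzxxzzx, EBBBZ)
  read y, top E: go to p, push ε → (p, zxxzzx, BBBZ)
No transition for (p, z, top B); M blocks with input zxxzzx remaining.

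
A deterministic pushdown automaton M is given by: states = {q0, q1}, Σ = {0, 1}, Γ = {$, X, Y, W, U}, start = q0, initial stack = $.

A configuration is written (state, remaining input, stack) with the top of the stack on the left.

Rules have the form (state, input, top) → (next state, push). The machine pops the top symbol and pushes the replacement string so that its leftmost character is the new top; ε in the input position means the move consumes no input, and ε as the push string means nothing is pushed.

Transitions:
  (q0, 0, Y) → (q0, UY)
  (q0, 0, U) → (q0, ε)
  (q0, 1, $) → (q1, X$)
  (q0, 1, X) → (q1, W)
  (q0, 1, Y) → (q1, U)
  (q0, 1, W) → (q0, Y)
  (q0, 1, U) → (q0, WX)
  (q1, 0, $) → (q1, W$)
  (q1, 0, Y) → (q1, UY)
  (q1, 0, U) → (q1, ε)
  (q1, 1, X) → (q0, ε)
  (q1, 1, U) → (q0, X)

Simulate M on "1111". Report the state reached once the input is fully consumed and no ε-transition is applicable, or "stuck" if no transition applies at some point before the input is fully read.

(q0, 1111, $)
  read 1, top $: go to q1, push X$ → (q1, 111, X$)
  read 1, top X: go to q0, push ε → (q0, 11, $)
  read 1, top $: go to q1, push X$ → (q1, 1, X$)
  read 1, top X: go to q0, push ε → (q0, ε, $)
All input consumed; M is in state q0.

q0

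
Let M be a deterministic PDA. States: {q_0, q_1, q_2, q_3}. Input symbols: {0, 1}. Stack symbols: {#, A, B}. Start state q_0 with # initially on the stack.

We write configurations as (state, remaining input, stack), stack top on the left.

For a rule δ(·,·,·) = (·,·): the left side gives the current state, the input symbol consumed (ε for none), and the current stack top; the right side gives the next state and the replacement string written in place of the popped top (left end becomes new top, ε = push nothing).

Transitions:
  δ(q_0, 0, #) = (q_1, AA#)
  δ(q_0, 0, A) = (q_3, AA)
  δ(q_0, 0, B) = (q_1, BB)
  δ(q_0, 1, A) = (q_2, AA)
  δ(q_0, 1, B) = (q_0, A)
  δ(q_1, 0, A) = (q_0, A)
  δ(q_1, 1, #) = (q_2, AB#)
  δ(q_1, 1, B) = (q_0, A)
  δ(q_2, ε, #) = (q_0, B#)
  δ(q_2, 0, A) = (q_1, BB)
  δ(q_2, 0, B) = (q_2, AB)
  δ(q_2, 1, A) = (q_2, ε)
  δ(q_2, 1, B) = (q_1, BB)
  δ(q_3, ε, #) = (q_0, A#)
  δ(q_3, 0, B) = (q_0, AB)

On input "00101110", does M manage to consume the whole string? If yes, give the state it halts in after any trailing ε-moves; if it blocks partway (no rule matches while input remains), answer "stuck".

q_1

(q_0, 00101110, #)
  read 0, top #: go to q_1, push AA# → (q_1, 0101110, AA#)
  read 0, top A: go to q_0, push A → (q_0, 101110, AA#)
  read 1, top A: go to q_2, push AA → (q_2, 01110, AAA#)
  read 0, top A: go to q_1, push BB → (q_1, 1110, BBAA#)
  read 1, top B: go to q_0, push A → (q_0, 110, ABAA#)
  read 1, top A: go to q_2, push AA → (q_2, 10, AABAA#)
  read 1, top A: go to q_2, push ε → (q_2, 0, ABAA#)
  read 0, top A: go to q_1, push BB → (q_1, ε, BBBAA#)
All input consumed; M is in state q_1.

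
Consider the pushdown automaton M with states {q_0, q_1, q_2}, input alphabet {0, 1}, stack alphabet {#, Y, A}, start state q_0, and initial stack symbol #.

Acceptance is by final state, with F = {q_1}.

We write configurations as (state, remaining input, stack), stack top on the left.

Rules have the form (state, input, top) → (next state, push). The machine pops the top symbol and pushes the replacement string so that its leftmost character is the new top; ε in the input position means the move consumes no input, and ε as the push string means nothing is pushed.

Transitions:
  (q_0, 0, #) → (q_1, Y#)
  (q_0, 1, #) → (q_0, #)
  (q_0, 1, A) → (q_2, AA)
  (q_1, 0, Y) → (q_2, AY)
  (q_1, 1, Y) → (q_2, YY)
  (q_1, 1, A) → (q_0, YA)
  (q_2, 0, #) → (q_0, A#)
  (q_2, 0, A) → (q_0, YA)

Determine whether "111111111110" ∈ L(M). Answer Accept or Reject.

Accept

One accepting computation: (q_0, 111111111110, #) ⊢ (q_0, 11111111110, #) ⊢ (q_0, 1111111110, #) ⊢ (q_0, 111111110, #) ⊢ (q_0, 11111110, #) ⊢ (q_0, 1111110, #) ⊢ (q_0, 111110, #) ⊢ (q_0, 11110, #) ⊢ (q_0, 1110, #) ⊢ (q_0, 110, #) ⊢ (q_0, 10, #) ⊢ (q_0, 0, #) ⊢ (q_1, ε, Y#)
All input consumed and state q_1 ∈ F.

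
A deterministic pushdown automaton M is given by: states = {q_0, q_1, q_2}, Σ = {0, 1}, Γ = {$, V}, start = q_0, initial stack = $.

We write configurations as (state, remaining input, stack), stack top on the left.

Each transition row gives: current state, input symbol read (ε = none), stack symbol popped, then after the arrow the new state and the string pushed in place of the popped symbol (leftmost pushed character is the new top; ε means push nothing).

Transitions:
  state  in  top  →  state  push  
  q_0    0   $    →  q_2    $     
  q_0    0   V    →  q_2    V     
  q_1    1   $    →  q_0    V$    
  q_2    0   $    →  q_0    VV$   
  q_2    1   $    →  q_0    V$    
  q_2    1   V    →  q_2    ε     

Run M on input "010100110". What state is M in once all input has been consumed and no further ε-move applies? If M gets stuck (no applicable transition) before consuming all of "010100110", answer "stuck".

(q_0, 010100110, $)
  read 0, top $: go to q_2, push $ → (q_2, 10100110, $)
  read 1, top $: go to q_0, push V$ → (q_0, 0100110, V$)
  read 0, top V: go to q_2, push V → (q_2, 100110, V$)
  read 1, top V: go to q_2, push ε → (q_2, 00110, $)
  read 0, top $: go to q_0, push VV$ → (q_0, 0110, VV$)
  read 0, top V: go to q_2, push V → (q_2, 110, VV$)
  read 1, top V: go to q_2, push ε → (q_2, 10, V$)
  read 1, top V: go to q_2, push ε → (q_2, 0, $)
  read 0, top $: go to q_0, push VV$ → (q_0, ε, VV$)
All input consumed; M is in state q_0.

q_0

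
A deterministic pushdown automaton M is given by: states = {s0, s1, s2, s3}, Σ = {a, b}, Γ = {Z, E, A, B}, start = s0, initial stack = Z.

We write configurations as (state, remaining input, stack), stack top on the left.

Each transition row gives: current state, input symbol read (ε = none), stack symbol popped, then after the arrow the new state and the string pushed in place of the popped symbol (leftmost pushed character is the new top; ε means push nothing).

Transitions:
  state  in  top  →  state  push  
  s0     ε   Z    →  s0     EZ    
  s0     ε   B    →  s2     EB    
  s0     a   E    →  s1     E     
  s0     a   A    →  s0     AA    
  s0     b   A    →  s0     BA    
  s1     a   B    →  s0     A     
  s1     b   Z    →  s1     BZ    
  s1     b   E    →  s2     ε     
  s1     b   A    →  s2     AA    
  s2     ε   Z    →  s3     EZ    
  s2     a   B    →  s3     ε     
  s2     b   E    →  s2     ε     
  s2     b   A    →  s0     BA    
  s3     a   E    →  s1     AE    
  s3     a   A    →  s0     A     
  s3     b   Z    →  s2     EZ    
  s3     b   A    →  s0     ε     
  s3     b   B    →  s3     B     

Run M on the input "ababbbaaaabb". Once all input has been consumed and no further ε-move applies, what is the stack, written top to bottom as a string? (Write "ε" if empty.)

(s0, ababbbaaaabb, Z)
  ε-move, top Z: go to s0, push EZ → (s0, ababbbaaaabb, EZ)
  read a, top E: go to s1, push E → (s1, babbbaaaabb, EZ)
  read b, top E: go to s2, push ε → (s2, abbbaaaabb, Z)
  ε-move, top Z: go to s3, push EZ → (s3, abbbaaaabb, EZ)
  read a, top E: go to s1, push AE → (s1, bbbaaaabb, AEZ)
  read b, top A: go to s2, push AA → (s2, bbaaaabb, AAEZ)
  read b, top A: go to s0, push BA → (s0, baaaabb, BAAEZ)
  ε-move, top B: go to s2, push EB → (s2, baaaabb, EBAAEZ)
  read b, top E: go to s2, push ε → (s2, aaaabb, BAAEZ)
  read a, top B: go to s3, push ε → (s3, aaabb, AAEZ)
  read a, top A: go to s0, push A → (s0, aabb, AAEZ)
  read a, top A: go to s0, push AA → (s0, abb, AAAEZ)
  read a, top A: go to s0, push AA → (s0, bb, AAAAEZ)
  read b, top A: go to s0, push BA → (s0, b, BAAAAEZ)
  ε-move, top B: go to s2, push EB → (s2, b, EBAAAAEZ)
  read b, top E: go to s2, push ε → (s2, ε, BAAAAEZ)
All input consumed in state s2 with stack BAAAAEZ.

BAAAAEZ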